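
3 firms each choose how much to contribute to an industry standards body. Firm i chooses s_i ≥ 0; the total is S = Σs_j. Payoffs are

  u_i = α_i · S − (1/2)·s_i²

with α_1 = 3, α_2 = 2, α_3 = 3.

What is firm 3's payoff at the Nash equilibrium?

19.5

Firm i's FOC: ∂u_i/∂s_i = α_i − s_i = 0, so s_i* = α_i.
NE contributions = (3, 2, 3); S = 8.
u_3 = α_3·S − ½·(s_3)² = 3·8 − ½·3² = 19.5.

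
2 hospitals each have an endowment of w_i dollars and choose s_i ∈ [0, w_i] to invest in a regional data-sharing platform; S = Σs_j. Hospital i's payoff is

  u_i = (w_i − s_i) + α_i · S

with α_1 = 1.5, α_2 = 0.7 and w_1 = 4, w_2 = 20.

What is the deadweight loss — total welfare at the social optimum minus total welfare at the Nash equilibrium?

∂u_i/∂s_i = α_i − 1, so hospital i contributes w_i if α_i > 1, else 0.
α_i > 1 for i ∈ {1}; NE contributions (4, 0), S = 4.
W^NE = Σw_i − S^NE + (Σα_i)·S^NE = 24 + 1.2·4 = 28.8.
Planner: ∂(Σu_j)/∂s_i = Σα_j − 1 = 1.2 > 0, so everyone contributes w_i; S^SO = 24, W^SO = 24 + 1.2·24 = 52.8.
Deadweight loss = 24.

24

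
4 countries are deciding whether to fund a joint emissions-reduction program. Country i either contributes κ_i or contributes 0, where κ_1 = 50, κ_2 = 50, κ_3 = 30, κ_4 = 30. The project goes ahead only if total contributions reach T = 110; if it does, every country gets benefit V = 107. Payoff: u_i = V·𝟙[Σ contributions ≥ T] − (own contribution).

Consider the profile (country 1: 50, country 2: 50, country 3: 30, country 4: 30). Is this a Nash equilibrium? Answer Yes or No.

No

Total = 160 ≥ 110: provided.
Country 1 (pledges 50, payoff 57): dropping to 0 → total 110, payoff 107. Profitable deviation.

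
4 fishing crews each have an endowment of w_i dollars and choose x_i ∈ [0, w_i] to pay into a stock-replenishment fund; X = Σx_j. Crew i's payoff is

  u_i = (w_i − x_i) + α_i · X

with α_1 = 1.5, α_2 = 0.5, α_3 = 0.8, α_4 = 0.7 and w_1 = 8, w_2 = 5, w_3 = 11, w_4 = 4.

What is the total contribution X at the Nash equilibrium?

∂u_i/∂x_i = α_i − 1, so crew i contributes w_i if α_i > 1, else 0.
α_i > 1 for i ∈ {1}; NE contributions (8, 0, 0, 0), X = 8.

8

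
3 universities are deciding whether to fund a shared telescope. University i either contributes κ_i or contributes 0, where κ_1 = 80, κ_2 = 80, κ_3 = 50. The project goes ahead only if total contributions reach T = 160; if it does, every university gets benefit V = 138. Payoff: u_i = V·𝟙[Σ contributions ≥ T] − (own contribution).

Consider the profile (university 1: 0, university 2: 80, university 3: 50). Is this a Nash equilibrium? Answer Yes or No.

Total = 130 < 160: not provided.
University 1 (pledges 0, payoff 0): pledging 80 → total 210, payoff 58. Profitable deviation.

No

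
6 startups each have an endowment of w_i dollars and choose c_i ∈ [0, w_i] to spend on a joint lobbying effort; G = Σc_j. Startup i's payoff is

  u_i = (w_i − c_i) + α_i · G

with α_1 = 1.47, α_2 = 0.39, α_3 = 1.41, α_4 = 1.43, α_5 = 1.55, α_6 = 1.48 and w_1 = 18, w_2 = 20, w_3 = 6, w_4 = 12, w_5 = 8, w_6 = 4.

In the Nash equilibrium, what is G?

48

∂u_i/∂c_i = α_i − 1, so startup i contributes w_i if α_i > 1, else 0.
α_i > 1 for i ∈ {1, 3, 4, 5, 6}; NE contributions (18, 0, 6, 12, 8, 4), G = 48.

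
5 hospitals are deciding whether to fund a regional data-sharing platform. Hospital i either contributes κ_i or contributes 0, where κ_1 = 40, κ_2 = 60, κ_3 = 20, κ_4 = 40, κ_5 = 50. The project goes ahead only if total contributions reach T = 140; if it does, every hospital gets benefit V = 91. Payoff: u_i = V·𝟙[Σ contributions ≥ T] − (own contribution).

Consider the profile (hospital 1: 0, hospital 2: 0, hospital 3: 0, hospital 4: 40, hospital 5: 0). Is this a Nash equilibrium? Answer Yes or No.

Total = 40 < 140: not provided.
Hospital 1 (pledges 0, payoff 0): pledging 40 → total 80, payoff -40. No gain.
Hospital 2 (pledges 0, payoff 0): pledging 60 → total 100, payoff -60. No gain.
Hospital 3 (pledges 0, payoff 0): pledging 20 → total 60, payoff -20. No gain.
Hospital 4 (pledges 40, payoff -40): dropping to 0 → total 0, payoff 0. Profitable deviation.

No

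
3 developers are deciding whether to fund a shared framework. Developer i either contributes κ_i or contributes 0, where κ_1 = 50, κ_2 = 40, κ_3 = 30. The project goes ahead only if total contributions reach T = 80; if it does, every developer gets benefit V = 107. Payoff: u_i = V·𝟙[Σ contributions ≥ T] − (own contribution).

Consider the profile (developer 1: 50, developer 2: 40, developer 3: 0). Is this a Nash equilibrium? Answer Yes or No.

Total = 90 ≥ 80: provided.
Developer 1 (pledges 50, payoff 57): dropping to 0 → total 40, payoff 0. No gain.
Developer 2 (pledges 40, payoff 67): dropping to 0 → total 50, payoff 0. No gain.
Developer 3 (pledges 0, payoff 107): pledging 30 → total 120, payoff 77. No gain.

Yes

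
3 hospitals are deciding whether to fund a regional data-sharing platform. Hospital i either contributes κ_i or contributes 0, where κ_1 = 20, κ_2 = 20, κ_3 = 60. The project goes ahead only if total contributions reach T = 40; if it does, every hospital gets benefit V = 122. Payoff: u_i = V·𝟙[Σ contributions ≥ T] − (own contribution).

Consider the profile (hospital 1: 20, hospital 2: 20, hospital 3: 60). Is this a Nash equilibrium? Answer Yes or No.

Total = 100 ≥ 40: provided.
Hospital 1 (pledges 20, payoff 102): dropping to 0 → total 80, payoff 122. Profitable deviation.

No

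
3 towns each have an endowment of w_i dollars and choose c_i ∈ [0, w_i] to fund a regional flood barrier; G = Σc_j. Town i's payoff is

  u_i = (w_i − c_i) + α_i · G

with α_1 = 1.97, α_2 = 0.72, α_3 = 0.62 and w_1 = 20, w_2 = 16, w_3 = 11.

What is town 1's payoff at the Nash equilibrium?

∂u_i/∂c_i = α_i − 1, so town i contributes w_i if α_i > 1, else 0.
α_i > 1 for i ∈ {1}; NE contributions (20, 0, 0), G = 20.
u_1 = (20 − 20) + 1.97·20 = 39.4.

39.4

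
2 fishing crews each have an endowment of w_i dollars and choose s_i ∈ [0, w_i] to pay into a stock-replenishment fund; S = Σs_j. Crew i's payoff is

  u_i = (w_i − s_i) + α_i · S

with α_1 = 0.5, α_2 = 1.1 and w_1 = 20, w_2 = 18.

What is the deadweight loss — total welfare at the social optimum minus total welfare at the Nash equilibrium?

12

∂u_i/∂s_i = α_i − 1, so crew i contributes w_i if α_i > 1, else 0.
α_i > 1 for i ∈ {2}; NE contributions (0, 18), S = 18.
W^NE = Σw_i − S^NE + (Σα_i)·S^NE = 38 + 0.6·18 = 48.8.
Planner: ∂(Σu_j)/∂s_i = Σα_j − 1 = 0.6 > 0, so everyone contributes w_i; S^SO = 38, W^SO = 38 + 0.6·38 = 60.8.
Deadweight loss = 12.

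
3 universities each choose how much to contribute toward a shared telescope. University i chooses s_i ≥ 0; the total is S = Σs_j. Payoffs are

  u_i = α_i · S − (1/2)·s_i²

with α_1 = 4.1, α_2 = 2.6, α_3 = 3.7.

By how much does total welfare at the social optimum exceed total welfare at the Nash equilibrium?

University i's FOC: ∂u_i/∂s_i = α_i − s_i = 0, so s_i* = α_i.
NE contributions = (4.1, 2.6, 3.7); S = 10.4.
W^NE = (Σα)·S − ½Σα_i² = 10.4² − ½·37.26 = 89.53.
Planner sets s_i = Σα_j = 10.4 for every i, so S^SO = 3·10.4 = 31.2.
W^SO = (Σα)·S^SO − ½·3·(Σα)² = (3/2)·10.4² = 162.24.
Deadweight loss = W^SO − W^NE = 72.71.

72.71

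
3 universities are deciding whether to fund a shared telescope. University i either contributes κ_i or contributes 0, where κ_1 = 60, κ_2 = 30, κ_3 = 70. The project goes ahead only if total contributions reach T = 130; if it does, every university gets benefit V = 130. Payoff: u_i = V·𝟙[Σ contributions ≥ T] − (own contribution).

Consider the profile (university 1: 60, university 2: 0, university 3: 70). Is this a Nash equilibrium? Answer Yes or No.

Total = 130 ≥ 130: provided.
University 1 (pledges 60, payoff 70): dropping to 0 → total 70, payoff 0. No gain.
University 2 (pledges 0, payoff 130): pledging 30 → total 160, payoff 100. No gain.
University 3 (pledges 70, payoff 60): dropping to 0 → total 60, payoff 0. No gain.

Yes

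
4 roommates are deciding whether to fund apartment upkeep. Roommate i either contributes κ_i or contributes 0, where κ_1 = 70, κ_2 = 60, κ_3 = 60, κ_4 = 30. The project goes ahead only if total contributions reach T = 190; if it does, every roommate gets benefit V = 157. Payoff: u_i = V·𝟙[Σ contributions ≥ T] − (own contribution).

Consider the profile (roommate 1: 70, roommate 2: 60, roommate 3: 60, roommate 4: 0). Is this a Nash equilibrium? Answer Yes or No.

Total = 190 ≥ 190: provided.
Roommate 1 (pledges 70, payoff 87): dropping to 0 → total 120, payoff 0. No gain.
Roommate 2 (pledges 60, payoff 97): dropping to 0 → total 130, payoff 0. No gain.
Roommate 3 (pledges 60, payoff 97): dropping to 0 → total 130, payoff 0. No gain.
Roommate 4 (pledges 0, payoff 157): pledging 30 → total 220, payoff 127. No gain.

Yes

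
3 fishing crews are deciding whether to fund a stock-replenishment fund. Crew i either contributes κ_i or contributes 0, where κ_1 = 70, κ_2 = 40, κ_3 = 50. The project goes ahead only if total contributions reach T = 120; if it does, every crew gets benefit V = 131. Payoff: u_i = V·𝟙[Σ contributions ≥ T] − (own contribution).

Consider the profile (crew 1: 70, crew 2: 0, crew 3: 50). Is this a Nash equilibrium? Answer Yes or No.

Yes

Total = 120 ≥ 120: provided.
Crew 1 (pledges 70, payoff 61): dropping to 0 → total 50, payoff 0. No gain.
Crew 2 (pledges 0, payoff 131): pledging 40 → total 160, payoff 91. No gain.
Crew 3 (pledges 50, payoff 81): dropping to 0 → total 70, payoff 0. No gain.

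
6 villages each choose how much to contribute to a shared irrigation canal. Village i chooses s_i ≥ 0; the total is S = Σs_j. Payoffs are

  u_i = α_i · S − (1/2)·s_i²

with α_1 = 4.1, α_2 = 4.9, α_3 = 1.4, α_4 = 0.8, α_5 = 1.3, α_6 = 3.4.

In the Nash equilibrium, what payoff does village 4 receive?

Village i's FOC: ∂u_i/∂s_i = α_i − s_i = 0, so s_i* = α_i.
NE contributions = (4.1, 4.9, 1.4, 0.8, 1.3, 3.4); S = 15.9.
u_4 = α_4·S − ½·(s_4)² = 0.8·15.9 − ½·0.8² = 12.4.

12.4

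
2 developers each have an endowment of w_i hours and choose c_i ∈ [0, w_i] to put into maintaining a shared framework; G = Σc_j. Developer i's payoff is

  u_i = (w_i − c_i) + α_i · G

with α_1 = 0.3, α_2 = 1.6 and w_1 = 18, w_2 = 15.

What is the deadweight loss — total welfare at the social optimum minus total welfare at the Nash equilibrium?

∂u_i/∂c_i = α_i − 1, so developer i contributes w_i if α_i > 1, else 0.
α_i > 1 for i ∈ {2}; NE contributions (0, 15), G = 15.
W^NE = Σw_i − G^NE + (Σα_i)·G^NE = 33 + 0.9·15 = 46.5.
Planner: ∂(Σu_j)/∂c_i = Σα_j − 1 = 0.9 > 0, so everyone contributes w_i; G^SO = 33, W^SO = 33 + 0.9·33 = 62.7.
Deadweight loss = 16.2.

16.2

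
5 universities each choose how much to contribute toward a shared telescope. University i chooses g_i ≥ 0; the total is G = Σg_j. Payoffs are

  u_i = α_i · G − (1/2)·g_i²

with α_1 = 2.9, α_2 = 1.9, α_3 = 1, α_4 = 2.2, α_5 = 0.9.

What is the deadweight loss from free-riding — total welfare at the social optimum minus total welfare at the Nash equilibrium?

University i's FOC: ∂u_i/∂g_i = α_i − g_i = 0, so g_i* = α_i.
NE contributions = (2.9, 1.9, 1, 2.2, 0.9); G = 8.9.
W^NE = (Σα)·G − ½Σα_i² = 8.9² − ½·18.67 = 69.875.
Planner sets g_i = Σα_j = 8.9 for every i, so G^SO = 5·8.9 = 44.5.
W^SO = (Σα)·G^SO − ½·5·(Σα)² = (5/2)·8.9² = 198.025.
Deadweight loss = W^SO − W^NE = 128.15.

128.15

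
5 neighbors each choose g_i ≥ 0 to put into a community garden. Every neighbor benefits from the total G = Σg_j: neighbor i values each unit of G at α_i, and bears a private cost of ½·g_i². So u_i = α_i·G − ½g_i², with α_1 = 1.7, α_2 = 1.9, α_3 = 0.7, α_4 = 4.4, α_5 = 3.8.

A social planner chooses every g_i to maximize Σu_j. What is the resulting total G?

62.5

Planner FOC: ∂(Σu_j)/∂g_i = (Σα_j) − g_i = 0, so g_i^SO = Σα_j = 12.5 for every i; G^SO = 62.5.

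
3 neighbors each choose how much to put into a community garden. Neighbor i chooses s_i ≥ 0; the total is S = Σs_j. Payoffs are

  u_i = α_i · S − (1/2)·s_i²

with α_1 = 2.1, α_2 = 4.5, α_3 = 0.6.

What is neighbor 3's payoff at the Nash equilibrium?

Neighbor i's FOC: ∂u_i/∂s_i = α_i − s_i = 0, so s_i* = α_i.
NE contributions = (2.1, 4.5, 0.6); S = 7.2.
u_3 = α_3·S − ½·(s_3)² = 0.6·7.2 − ½·0.6² = 4.14.

4.14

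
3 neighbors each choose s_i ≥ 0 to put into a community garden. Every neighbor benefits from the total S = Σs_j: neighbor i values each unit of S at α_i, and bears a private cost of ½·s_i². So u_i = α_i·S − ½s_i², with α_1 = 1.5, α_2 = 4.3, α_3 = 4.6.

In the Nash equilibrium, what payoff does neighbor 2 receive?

35.475

Neighbor i's FOC: ∂u_i/∂s_i = α_i − s_i = 0, so s_i* = α_i.
NE contributions = (1.5, 4.3, 4.6); S = 10.4.
u_2 = α_2·S − ½·(s_2)² = 4.3·10.4 − ½·4.3² = 35.475.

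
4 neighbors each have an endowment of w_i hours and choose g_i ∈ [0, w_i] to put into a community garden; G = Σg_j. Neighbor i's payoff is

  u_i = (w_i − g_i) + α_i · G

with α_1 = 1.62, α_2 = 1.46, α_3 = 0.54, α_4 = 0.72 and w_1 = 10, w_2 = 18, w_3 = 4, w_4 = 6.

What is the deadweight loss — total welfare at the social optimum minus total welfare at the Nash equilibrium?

∂u_i/∂g_i = α_i − 1, so neighbor i contributes w_i if α_i > 1, else 0.
α_i > 1 for i ∈ {1, 2}; NE contributions (10, 18, 0, 0), G = 28.
W^NE = Σw_i − G^NE + (Σα_i)·G^NE = 38 + 3.34·28 = 131.52.
Planner: ∂(Σu_j)/∂g_i = Σα_j − 1 = 3.34 > 0, so everyone contributes w_i; G^SO = 38, W^SO = 38 + 3.34·38 = 164.92.
Deadweight loss = 33.4.

33.4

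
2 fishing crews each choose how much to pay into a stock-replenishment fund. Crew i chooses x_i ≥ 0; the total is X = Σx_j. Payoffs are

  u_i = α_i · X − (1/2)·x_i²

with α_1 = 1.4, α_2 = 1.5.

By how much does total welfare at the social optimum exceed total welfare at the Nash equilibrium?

2.105

Crew i's FOC: ∂u_i/∂x_i = α_i − x_i = 0, so x_i* = α_i.
NE contributions = (1.4, 1.5); X = 2.9.
W^NE = (Σα)·X − ½Σα_i² = 2.9² − ½·4.21 = 6.305.
Planner sets x_i = Σα_j = 2.9 for every i, so X^SO = 2·2.9 = 5.8.
W^SO = (Σα)·X^SO − ½·2·(Σα)² = (2/2)·2.9² = 8.41.
Deadweight loss = W^SO − W^NE = 2.105.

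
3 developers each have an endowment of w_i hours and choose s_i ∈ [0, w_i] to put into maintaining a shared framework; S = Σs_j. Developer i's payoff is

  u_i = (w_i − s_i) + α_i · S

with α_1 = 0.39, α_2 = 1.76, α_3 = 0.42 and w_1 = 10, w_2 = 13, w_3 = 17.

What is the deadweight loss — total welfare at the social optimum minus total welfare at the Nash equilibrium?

42.39

∂u_i/∂s_i = α_i − 1, so developer i contributes w_i if α_i > 1, else 0.
α_i > 1 for i ∈ {2}; NE contributions (0, 13, 0), S = 13.
W^NE = Σw_i − S^NE + (Σα_i)·S^NE = 40 + 1.57·13 = 60.41.
Planner: ∂(Σu_j)/∂s_i = Σα_j − 1 = 1.57 > 0, so everyone contributes w_i; S^SO = 40, W^SO = 40 + 1.57·40 = 102.8.
Deadweight loss = 42.39.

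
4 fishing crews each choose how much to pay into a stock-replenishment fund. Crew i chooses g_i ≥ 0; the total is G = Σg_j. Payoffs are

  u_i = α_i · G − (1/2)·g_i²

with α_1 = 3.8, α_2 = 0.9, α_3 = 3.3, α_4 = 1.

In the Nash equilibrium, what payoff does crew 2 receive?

7.695

Crew i's FOC: ∂u_i/∂g_i = α_i − g_i = 0, so g_i* = α_i.
NE contributions = (3.8, 0.9, 3.3, 1); G = 9.
u_2 = α_2·G − ½·(g_2)² = 0.9·9 − ½·0.9² = 7.695.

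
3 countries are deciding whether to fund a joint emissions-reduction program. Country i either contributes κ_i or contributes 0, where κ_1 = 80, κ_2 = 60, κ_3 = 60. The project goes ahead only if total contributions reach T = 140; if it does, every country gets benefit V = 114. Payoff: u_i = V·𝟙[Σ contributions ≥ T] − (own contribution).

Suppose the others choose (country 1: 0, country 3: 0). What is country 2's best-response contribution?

Others' total = 0. Even contributing 60 gives 60 < 140: no benefit either way.
Best response: 0.

0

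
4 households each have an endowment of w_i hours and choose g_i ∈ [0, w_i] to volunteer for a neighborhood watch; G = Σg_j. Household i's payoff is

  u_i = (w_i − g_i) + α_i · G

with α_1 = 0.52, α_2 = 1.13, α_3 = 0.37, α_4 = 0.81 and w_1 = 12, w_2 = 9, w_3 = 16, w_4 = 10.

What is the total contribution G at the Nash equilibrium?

∂u_i/∂g_i = α_i − 1, so household i contributes w_i if α_i > 1, else 0.
α_i > 1 for i ∈ {2}; NE contributions (0, 9, 0, 0), G = 9.

9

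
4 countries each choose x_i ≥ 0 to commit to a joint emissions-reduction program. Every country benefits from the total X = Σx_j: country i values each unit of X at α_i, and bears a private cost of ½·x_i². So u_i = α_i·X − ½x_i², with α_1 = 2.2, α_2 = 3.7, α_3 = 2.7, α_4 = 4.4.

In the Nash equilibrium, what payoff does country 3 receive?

Country i's FOC: ∂u_i/∂x_i = α_i − x_i = 0, so x_i* = α_i.
NE contributions = (2.2, 3.7, 2.7, 4.4); X = 13.
u_3 = α_3·X − ½·(x_3)² = 2.7·13 − ½·2.7² = 31.455.

31.455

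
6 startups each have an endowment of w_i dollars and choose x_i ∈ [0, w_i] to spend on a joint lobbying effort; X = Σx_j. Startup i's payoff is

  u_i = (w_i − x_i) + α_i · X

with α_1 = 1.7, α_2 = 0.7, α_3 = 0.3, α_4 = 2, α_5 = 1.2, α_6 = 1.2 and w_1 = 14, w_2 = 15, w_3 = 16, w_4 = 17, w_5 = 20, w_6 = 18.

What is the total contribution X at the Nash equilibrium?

∂u_i/∂x_i = α_i − 1, so startup i contributes w_i if α_i > 1, else 0.
α_i > 1 for i ∈ {1, 4, 5, 6}; NE contributions (14, 0, 0, 17, 20, 18), X = 69.

69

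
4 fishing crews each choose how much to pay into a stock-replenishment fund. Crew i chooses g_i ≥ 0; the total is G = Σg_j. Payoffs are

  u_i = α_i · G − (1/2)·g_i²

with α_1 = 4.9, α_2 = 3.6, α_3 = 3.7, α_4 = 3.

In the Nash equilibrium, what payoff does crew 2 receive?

48.24

Crew i's FOC: ∂u_i/∂g_i = α_i − g_i = 0, so g_i* = α_i.
NE contributions = (4.9, 3.6, 3.7, 3); G = 15.2.
u_2 = α_2·G − ½·(g_2)² = 3.6·15.2 − ½·3.6² = 48.24.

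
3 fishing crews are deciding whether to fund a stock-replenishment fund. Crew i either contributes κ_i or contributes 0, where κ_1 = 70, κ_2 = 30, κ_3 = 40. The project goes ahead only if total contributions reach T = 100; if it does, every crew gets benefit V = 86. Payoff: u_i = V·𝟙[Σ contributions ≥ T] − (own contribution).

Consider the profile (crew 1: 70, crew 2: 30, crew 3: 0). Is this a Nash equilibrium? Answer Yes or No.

Total = 100 ≥ 100: provided.
Crew 1 (pledges 70, payoff 16): dropping to 0 → total 30, payoff 0. No gain.
Crew 2 (pledges 30, payoff 56): dropping to 0 → total 70, payoff 0. No gain.
Crew 3 (pledges 0, payoff 86): pledging 40 → total 140, payoff 46. No gain.

Yes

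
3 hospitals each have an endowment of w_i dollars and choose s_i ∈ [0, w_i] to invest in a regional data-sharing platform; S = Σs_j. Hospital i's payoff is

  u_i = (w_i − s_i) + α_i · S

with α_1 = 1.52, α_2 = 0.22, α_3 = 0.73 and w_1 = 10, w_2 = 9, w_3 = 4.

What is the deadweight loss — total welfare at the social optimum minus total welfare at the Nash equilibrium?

19.11

∂u_i/∂s_i = α_i − 1, so hospital i contributes w_i if α_i > 1, else 0.
α_i > 1 for i ∈ {1}; NE contributions (10, 0, 0), S = 10.
W^NE = Σw_i − S^NE + (Σα_i)·S^NE = 23 + 1.47·10 = 37.7.
Planner: ∂(Σu_j)/∂s_i = Σα_j − 1 = 1.47 > 0, so everyone contributes w_i; S^SO = 23, W^SO = 23 + 1.47·23 = 56.81.
Deadweight loss = 19.11.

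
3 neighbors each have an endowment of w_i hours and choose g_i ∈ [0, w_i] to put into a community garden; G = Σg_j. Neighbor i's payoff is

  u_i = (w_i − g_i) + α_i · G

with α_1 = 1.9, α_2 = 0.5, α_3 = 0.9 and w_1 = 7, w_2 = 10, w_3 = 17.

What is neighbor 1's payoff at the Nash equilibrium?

13.3

∂u_i/∂g_i = α_i − 1, so neighbor i contributes w_i if α_i > 1, else 0.
α_i > 1 for i ∈ {1}; NE contributions (7, 0, 0), G = 7.
u_1 = (7 − 7) + 1.9·7 = 13.3.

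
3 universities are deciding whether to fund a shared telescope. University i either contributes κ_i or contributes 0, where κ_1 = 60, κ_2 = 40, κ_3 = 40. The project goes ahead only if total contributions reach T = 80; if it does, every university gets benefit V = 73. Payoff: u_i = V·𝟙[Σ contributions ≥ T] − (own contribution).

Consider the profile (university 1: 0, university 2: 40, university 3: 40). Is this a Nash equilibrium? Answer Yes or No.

Total = 80 ≥ 80: provided.
University 1 (pledges 0, payoff 73): pledging 60 → total 140, payoff 13. No gain.
University 2 (pledges 40, payoff 33): dropping to 0 → total 40, payoff 0. No gain.
University 3 (pledges 40, payoff 33): dropping to 0 → total 40, payoff 0. No gain.

Yes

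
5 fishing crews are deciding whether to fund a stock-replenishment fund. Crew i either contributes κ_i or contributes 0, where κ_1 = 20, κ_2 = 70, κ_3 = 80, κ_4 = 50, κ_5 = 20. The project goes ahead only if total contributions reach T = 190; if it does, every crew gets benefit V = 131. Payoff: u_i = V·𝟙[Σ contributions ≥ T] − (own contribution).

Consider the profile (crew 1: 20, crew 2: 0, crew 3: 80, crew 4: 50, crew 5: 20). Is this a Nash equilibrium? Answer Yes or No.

Total = 170 < 190: not provided.
Crew 1 (pledges 20, payoff -20): dropping to 0 → total 150, payoff 0. Profitable deviation.

No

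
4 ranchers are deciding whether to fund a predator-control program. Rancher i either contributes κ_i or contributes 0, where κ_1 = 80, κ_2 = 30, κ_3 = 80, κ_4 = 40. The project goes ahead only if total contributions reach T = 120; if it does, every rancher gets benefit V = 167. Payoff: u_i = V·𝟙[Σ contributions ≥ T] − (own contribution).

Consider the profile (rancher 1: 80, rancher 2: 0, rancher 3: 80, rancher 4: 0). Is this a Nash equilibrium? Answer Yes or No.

Yes

Total = 160 ≥ 120: provided.
Rancher 1 (pledges 80, payoff 87): dropping to 0 → total 80, payoff 0. No gain.
Rancher 2 (pledges 0, payoff 167): pledging 30 → total 190, payoff 137. No gain.
Rancher 3 (pledges 80, payoff 87): dropping to 0 → total 80, payoff 0. No gain.
Rancher 4 (pledges 0, payoff 167): pledging 40 → total 200, payoff 127. No gain.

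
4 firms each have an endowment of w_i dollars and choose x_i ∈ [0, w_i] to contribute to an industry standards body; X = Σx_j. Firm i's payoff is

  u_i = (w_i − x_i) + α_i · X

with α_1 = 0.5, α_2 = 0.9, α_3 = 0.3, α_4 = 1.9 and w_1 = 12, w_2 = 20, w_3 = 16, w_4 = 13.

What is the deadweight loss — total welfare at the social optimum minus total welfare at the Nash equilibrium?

124.8

∂u_i/∂x_i = α_i − 1, so firm i contributes w_i if α_i > 1, else 0.
α_i > 1 for i ∈ {4}; NE contributions (0, 0, 0, 13), X = 13.
W^NE = Σw_i − X^NE + (Σα_i)·X^NE = 61 + 2.6·13 = 94.8.
Planner: ∂(Σu_j)/∂x_i = Σα_j − 1 = 2.6 > 0, so everyone contributes w_i; X^SO = 61, W^SO = 61 + 2.6·61 = 219.6.
Deadweight loss = 124.8.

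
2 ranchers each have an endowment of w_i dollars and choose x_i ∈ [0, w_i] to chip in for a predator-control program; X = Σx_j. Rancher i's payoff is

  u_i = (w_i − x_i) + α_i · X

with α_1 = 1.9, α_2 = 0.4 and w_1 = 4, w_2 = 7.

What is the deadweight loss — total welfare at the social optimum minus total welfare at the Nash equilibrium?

9.1

∂u_i/∂x_i = α_i − 1, so rancher i contributes w_i if α_i > 1, else 0.
α_i > 1 for i ∈ {1}; NE contributions (4, 0), X = 4.
W^NE = Σw_i − X^NE + (Σα_i)·X^NE = 11 + 1.3·4 = 16.2.
Planner: ∂(Σu_j)/∂x_i = Σα_j − 1 = 1.3 > 0, so everyone contributes w_i; X^SO = 11, W^SO = 11 + 1.3·11 = 25.3.
Deadweight loss = 9.1.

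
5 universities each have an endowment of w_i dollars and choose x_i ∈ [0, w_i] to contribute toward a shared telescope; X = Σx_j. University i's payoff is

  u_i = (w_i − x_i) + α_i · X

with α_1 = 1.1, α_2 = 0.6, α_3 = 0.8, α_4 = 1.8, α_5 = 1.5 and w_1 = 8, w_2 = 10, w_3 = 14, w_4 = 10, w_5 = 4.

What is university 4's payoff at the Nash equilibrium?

39.6

∂u_i/∂x_i = α_i − 1, so university i contributes w_i if α_i > 1, else 0.
α_i > 1 for i ∈ {1, 4, 5}; NE contributions (8, 0, 0, 10, 4), X = 22.
u_4 = (10 − 10) + 1.8·22 = 39.6.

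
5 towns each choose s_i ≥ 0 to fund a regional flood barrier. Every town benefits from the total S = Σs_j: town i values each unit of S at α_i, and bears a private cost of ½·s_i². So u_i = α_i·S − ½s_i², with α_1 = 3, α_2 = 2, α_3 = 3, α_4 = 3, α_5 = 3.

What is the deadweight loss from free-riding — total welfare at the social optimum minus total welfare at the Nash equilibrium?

Town i's FOC: ∂u_i/∂s_i = α_i − s_i = 0, so s_i* = α_i.
NE contributions = (3, 2, 3, 3, 3); S = 14.
W^NE = (Σα)·S − ½Σα_i² = 14² − ½·40 = 176.
Planner sets s_i = Σα_j = 14 for every i, so S^SO = 5·14 = 70.
W^SO = (Σα)·S^SO − ½·5·(Σα)² = (5/2)·14² = 490.
Deadweight loss = W^SO − W^NE = 314.

314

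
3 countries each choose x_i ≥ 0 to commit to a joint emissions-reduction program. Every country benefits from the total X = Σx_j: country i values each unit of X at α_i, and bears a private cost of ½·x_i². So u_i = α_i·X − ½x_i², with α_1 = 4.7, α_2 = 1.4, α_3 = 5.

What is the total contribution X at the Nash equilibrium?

11.1

Country i's FOC: ∂u_i/∂x_i = α_i − x_i = 0, so x_i* = α_i.
NE contributions = (4.7, 1.4, 5); X = 11.1.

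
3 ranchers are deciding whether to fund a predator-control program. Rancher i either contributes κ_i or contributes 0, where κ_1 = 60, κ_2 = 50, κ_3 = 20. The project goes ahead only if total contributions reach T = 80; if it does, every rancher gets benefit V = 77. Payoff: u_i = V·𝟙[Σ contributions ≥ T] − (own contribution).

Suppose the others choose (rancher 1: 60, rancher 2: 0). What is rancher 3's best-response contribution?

20

Others' total = 60. Contributing 20 brings total to 80 ≥ 80: gain V − κ_3 = 57.
Best response: 20.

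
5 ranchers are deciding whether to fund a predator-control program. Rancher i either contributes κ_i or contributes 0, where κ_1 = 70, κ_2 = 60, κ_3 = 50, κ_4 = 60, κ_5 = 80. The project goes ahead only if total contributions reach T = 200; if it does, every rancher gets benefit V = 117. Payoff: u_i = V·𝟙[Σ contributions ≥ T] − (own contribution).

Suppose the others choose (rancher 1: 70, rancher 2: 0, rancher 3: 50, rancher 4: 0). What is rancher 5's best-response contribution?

Others' total = 120. Contributing 80 brings total to 200 ≥ 200: gain V − κ_5 = 37.
Best response: 80.

80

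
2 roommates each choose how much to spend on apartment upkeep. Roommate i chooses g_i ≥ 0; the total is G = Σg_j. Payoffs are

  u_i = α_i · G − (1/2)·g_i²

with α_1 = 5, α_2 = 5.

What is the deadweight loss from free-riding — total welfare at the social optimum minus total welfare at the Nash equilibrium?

Roommate i's FOC: ∂u_i/∂g_i = α_i − g_i = 0, so g_i* = α_i.
NE contributions = (5, 5); G = 10.
W^NE = (Σα)·G − ½Σα_i² = 10² − ½·50 = 75.
Planner sets g_i = Σα_j = 10 for every i, so G^SO = 2·10 = 20.
W^SO = (Σα)·G^SO − ½·2·(Σα)² = (2/2)·10² = 100.
Deadweight loss = W^SO − W^NE = 25.

25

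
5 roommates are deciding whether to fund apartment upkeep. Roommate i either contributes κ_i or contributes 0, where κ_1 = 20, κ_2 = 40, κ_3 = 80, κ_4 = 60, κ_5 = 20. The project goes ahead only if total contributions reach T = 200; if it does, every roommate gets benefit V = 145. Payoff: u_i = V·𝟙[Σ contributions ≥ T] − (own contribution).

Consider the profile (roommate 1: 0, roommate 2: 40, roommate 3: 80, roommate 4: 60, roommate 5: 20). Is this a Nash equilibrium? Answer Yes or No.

Total = 200 ≥ 200: provided.
Roommate 1 (pledges 0, payoff 145): pledging 20 → total 220, payoff 125. No gain.
Roommate 2 (pledges 40, payoff 105): dropping to 0 → total 160, payoff 0. No gain.
Roommate 3 (pledges 80, payoff 65): dropping to 0 → total 120, payoff 0. No gain.
Roommate 4 (pledges 60, payoff 85): dropping to 0 → total 140, payoff 0. No gain.
Roommate 5 (pledges 20, payoff 125): dropping to 0 → total 180, payoff 0. No gain.

Yes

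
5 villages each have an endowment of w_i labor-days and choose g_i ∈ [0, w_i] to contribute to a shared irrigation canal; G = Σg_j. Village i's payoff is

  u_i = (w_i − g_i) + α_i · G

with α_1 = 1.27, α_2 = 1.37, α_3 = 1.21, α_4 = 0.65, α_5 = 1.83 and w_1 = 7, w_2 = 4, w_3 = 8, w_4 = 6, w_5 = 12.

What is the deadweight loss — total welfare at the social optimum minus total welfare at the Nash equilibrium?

∂u_i/∂g_i = α_i − 1, so village i contributes w_i if α_i > 1, else 0.
α_i > 1 for i ∈ {1, 2, 3, 5}; NE contributions (7, 4, 8, 0, 12), G = 31.
W^NE = Σw_i − G^NE + (Σα_i)·G^NE = 37 + 5.33·31 = 202.23.
Planner: ∂(Σu_j)/∂g_i = Σα_j − 1 = 5.33 > 0, so everyone contributes w_i; G^SO = 37, W^SO = 37 + 5.33·37 = 234.21.
Deadweight loss = 31.98.

31.98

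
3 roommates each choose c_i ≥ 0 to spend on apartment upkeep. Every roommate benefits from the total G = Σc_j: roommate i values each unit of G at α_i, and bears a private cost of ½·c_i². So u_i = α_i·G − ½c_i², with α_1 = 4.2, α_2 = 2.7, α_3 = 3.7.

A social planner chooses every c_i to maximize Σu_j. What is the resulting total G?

Planner FOC: ∂(Σu_j)/∂c_i = (Σα_j) − c_i = 0, so c_i^SO = Σα_j = 10.6 for every i; G^SO = 31.8.

31.8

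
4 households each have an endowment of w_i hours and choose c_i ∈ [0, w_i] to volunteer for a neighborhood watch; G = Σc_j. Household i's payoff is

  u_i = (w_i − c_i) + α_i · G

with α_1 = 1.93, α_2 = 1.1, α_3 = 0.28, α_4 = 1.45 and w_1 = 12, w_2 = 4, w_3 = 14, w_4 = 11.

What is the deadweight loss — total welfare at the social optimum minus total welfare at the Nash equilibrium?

52.64

∂u_i/∂c_i = α_i − 1, so household i contributes w_i if α_i > 1, else 0.
α_i > 1 for i ∈ {1, 2, 4}; NE contributions (12, 4, 0, 11), G = 27.
W^NE = Σw_i − G^NE + (Σα_i)·G^NE = 41 + 3.76·27 = 142.52.
Planner: ∂(Σu_j)/∂c_i = Σα_j − 1 = 3.76 > 0, so everyone contributes w_i; G^SO = 41, W^SO = 41 + 3.76·41 = 195.16.
Deadweight loss = 52.64.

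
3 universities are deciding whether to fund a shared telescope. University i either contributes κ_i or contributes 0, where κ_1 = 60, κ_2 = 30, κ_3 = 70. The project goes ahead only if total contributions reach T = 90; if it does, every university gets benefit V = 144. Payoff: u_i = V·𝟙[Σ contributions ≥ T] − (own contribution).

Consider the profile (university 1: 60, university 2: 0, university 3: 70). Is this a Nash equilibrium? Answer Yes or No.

Yes

Total = 130 ≥ 90: provided.
University 1 (pledges 60, payoff 84): dropping to 0 → total 70, payoff 0. No gain.
University 2 (pledges 0, payoff 144): pledging 30 → total 160, payoff 114. No gain.
University 3 (pledges 70, payoff 74): dropping to 0 → total 60, payoff 0. No gain.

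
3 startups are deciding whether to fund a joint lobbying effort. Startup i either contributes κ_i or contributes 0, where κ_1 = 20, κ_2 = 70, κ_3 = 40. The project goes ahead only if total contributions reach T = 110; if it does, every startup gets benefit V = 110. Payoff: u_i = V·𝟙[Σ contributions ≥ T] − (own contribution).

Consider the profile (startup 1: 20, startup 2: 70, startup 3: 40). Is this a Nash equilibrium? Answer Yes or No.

No

Total = 130 ≥ 110: provided.
Startup 1 (pledges 20, payoff 90): dropping to 0 → total 110, payoff 110. Profitable deviation.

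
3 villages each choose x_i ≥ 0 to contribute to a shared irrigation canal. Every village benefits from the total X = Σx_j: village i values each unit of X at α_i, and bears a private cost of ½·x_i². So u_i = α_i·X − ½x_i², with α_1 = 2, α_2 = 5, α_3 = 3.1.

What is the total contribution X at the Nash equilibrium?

Village i's FOC: ∂u_i/∂x_i = α_i − x_i = 0, so x_i* = α_i.
NE contributions = (2, 5, 3.1); X = 10.1.

10.1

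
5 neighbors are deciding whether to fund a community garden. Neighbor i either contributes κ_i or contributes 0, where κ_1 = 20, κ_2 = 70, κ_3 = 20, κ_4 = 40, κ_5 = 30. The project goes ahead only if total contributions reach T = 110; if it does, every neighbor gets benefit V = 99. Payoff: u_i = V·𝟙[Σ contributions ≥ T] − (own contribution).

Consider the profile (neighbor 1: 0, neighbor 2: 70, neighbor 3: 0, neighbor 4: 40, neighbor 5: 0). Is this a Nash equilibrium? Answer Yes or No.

Total = 110 ≥ 110: provided.
Neighbor 1 (pledges 0, payoff 99): pledging 20 → total 130, payoff 79. No gain.
Neighbor 2 (pledges 70, payoff 29): dropping to 0 → total 40, payoff 0. No gain.
Neighbor 3 (pledges 0, payoff 99): pledging 20 → total 130, payoff 79. No gain.
Neighbor 4 (pledges 40, payoff 59): dropping to 0 → total 70, payoff 0. No gain.
Neighbor 5 (pledges 0, payoff 99): pledging 30 → total 140, payoff 69. No gain.

Yes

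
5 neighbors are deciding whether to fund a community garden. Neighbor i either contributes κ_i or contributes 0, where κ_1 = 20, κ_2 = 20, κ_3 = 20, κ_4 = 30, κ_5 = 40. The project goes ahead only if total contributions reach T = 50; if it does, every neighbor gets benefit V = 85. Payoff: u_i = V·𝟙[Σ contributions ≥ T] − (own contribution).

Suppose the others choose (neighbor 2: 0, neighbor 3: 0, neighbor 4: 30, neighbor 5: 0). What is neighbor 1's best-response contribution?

Others' total = 30. Contributing 20 brings total to 50 ≥ 50: gain V − κ_1 = 65.
Best response: 20.

20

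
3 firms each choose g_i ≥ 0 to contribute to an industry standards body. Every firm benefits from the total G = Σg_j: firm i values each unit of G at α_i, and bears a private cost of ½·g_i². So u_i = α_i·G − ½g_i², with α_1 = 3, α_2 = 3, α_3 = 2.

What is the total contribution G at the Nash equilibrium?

8

Firm i's FOC: ∂u_i/∂g_i = α_i − g_i = 0, so g_i* = α_i.
NE contributions = (3, 3, 2); G = 8.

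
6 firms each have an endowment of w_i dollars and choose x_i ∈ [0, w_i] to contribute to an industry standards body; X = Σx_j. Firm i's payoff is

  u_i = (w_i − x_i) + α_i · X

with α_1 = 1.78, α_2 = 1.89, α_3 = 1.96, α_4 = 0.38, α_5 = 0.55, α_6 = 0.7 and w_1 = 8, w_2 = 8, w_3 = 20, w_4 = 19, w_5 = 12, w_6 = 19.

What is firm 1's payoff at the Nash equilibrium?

64.08

∂u_i/∂x_i = α_i − 1, so firm i contributes w_i if α_i > 1, else 0.
α_i > 1 for i ∈ {1, 2, 3}; NE contributions (8, 8, 20, 0, 0, 0), X = 36.
u_1 = (8 − 8) + 1.78·36 = 64.08.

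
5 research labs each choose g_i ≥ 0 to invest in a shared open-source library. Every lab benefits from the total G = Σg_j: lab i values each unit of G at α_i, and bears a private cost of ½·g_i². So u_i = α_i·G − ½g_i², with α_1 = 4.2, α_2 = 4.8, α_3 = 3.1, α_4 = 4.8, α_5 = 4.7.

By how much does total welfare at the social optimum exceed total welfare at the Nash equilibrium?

Lab i's FOC: ∂u_i/∂g_i = α_i − g_i = 0, so g_i* = α_i.
NE contributions = (4.2, 4.8, 3.1, 4.8, 4.7); G = 21.6.
W^NE = (Σα)·G − ½Σα_i² = 21.6² − ½·95.42 = 418.85.
Planner sets g_i = Σα_j = 21.6 for every i, so G^SO = 5·21.6 = 108.
W^SO = (Σα)·G^SO − ½·5·(Σα)² = (5/2)·21.6² = 1166.4.
Deadweight loss = W^SO − W^NE = 747.55.

747.55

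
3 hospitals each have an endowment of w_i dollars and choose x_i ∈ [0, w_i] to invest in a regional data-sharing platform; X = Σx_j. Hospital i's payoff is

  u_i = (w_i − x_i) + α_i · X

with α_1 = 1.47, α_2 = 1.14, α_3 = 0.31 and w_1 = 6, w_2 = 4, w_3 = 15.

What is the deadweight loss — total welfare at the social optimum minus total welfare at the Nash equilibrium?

28.8

∂u_i/∂x_i = α_i − 1, so hospital i contributes w_i if α_i > 1, else 0.
α_i > 1 for i ∈ {1, 2}; NE contributions (6, 4, 0), X = 10.
W^NE = Σw_i − X^NE + (Σα_i)·X^NE = 25 + 1.92·10 = 44.2.
Planner: ∂(Σu_j)/∂x_i = Σα_j − 1 = 1.92 > 0, so everyone contributes w_i; X^SO = 25, W^SO = 25 + 1.92·25 = 73.
Deadweight loss = 28.8.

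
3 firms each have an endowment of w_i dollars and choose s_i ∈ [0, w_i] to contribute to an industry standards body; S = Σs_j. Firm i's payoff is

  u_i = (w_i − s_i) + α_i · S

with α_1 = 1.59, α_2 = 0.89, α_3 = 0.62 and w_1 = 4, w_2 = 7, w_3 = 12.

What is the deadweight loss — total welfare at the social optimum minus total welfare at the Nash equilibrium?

39.9

∂u_i/∂s_i = α_i − 1, so firm i contributes w_i if α_i > 1, else 0.
α_i > 1 for i ∈ {1}; NE contributions (4, 0, 0), S = 4.
W^NE = Σw_i − S^NE + (Σα_i)·S^NE = 23 + 2.1·4 = 31.4.
Planner: ∂(Σu_j)/∂s_i = Σα_j − 1 = 2.1 > 0, so everyone contributes w_i; S^SO = 23, W^SO = 23 + 2.1·23 = 71.3.
Deadweight loss = 39.9.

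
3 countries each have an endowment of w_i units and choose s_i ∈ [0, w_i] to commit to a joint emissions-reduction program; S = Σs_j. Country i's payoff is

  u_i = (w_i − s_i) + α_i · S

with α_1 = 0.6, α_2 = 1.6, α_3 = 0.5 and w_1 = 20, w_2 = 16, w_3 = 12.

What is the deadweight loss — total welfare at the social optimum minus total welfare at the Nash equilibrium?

54.4

∂u_i/∂s_i = α_i − 1, so country i contributes w_i if α_i > 1, else 0.
α_i > 1 for i ∈ {2}; NE contributions (0, 16, 0), S = 16.
W^NE = Σw_i − S^NE + (Σα_i)·S^NE = 48 + 1.7·16 = 75.2.
Planner: ∂(Σu_j)/∂s_i = Σα_j − 1 = 1.7 > 0, so everyone contributes w_i; S^SO = 48, W^SO = 48 + 1.7·48 = 129.6.
Deadweight loss = 54.4.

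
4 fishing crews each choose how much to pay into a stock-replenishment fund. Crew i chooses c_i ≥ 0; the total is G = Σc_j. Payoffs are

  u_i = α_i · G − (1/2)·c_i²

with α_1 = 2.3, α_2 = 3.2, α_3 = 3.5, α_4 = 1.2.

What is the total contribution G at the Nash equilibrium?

10.2

Crew i's FOC: ∂u_i/∂c_i = α_i − c_i = 0, so c_i* = α_i.
NE contributions = (2.3, 3.2, 3.5, 1.2); G = 10.2.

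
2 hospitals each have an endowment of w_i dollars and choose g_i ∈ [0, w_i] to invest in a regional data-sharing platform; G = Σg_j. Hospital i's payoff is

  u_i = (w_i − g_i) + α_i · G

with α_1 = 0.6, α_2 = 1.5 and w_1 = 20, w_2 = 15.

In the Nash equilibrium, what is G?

15

∂u_i/∂g_i = α_i − 1, so hospital i contributes w_i if α_i > 1, else 0.
α_i > 1 for i ∈ {2}; NE contributions (0, 15), G = 15.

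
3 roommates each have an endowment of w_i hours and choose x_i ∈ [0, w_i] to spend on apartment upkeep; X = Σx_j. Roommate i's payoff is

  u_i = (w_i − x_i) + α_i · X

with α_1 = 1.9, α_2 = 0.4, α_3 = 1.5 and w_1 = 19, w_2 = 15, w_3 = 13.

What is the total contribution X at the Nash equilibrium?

∂u_i/∂x_i = α_i − 1, so roommate i contributes w_i if α_i > 1, else 0.
α_i > 1 for i ∈ {1, 3}; NE contributions (19, 0, 13), X = 32.

32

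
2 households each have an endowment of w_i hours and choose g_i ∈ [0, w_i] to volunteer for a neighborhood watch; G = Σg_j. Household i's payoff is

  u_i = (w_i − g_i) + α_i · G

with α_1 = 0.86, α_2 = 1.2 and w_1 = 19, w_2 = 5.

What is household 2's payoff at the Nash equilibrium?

6

∂u_i/∂g_i = α_i − 1, so household i contributes w_i if α_i > 1, else 0.
α_i > 1 for i ∈ {2}; NE contributions (0, 5), G = 5.
u_2 = (5 − 5) + 1.2·5 = 6.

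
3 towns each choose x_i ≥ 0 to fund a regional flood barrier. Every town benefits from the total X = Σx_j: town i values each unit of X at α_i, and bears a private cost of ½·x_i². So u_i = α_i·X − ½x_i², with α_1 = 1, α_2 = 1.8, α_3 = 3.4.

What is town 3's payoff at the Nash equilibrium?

Town i's FOC: ∂u_i/∂x_i = α_i − x_i = 0, so x_i* = α_i.
NE contributions = (1, 1.8, 3.4); X = 6.2.
u_3 = α_3·X − ½·(x_3)² = 3.4·6.2 − ½·3.4² = 15.3.

15.3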